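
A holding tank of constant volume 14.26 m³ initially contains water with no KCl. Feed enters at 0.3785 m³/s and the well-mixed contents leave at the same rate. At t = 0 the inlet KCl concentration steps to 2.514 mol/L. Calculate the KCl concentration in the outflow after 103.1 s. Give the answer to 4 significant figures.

2.351 mol/L

Transient balance on the dissolved component: V dC/dt = Q(C_in − C).
Time constant τ = V/Q = 14.26/0.3785 = 37.6750 s.
This is linear first-order; C(t) = C_in + (C₀ − C_in) e^(−t/τ).
C(103.1) = 2.514 + (0 − 2.514)·e^(−103.1/37.6750) = 2.514 + (-2.51400)·0.0647928 = 2.35111 mol/L.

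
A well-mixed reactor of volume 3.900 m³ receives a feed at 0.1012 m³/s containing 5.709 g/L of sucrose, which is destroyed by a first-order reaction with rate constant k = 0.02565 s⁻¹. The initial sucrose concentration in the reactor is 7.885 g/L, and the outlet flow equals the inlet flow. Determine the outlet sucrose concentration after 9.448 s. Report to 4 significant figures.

Accumulation = in − out − consumed: V dC/dt = Q C_in − Q C − k V C.
This is linear with rate a = Q/V + k = 0.0515987 s⁻¹.
C_ss = Q C_in/(Q + kV) = 2.87103 g/L; C(t) = C_ss + (C₀ − C_ss) e^(−a t).
C(9.448) = 2.87103 + (5.01397)·e^(−0.0515987·9.448) = 2.87103 + (5.01397)·0.614157 = 5.95039 g/L.

5.950 g/L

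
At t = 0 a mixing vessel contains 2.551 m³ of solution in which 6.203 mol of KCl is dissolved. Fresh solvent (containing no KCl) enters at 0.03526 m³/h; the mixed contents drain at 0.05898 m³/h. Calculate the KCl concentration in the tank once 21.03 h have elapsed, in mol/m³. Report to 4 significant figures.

1.760 mol/m³

Let m(t) be the amount of KCl. Volume: V(t) = V₀ + (Q_in − Q_out) t = 2.551 − 0.0237200 t; V(21.03) = 2.05217 m³.
Solute balance: dm/dt = 0 − Q_out C = −Q_out m/V(t).
Separate: dm/m = −Q_out dt/V(t) ⇒ ln(m/m₀) = −(Q_out/(Q_in−Q_out)) ln(V/V₀).
m = m₀ (V₀/V)^(Q_out/(Q_in−Q_out)) = 6.203 × (2.551/2.05217)^(-2.48651) = 3.61105 mol.
C = m/V = 3.61105/2.05217 = 1.75962 mol/m³.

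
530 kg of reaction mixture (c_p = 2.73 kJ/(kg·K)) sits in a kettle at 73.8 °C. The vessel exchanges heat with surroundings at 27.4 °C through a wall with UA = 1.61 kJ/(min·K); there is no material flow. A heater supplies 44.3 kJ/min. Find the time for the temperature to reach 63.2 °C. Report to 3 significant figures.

740 min

M c_p dT/dt = −UA(T − T_amb) + Q̇.
τ = M c_p/UA = 898.70 min; T_ss = T_amb + Q̇/UA = 27.4 + 44.3/1.61 = 54.916 °C.
T(t) = T_ss + (T₀ − T_ss)e^(−t/τ); set T = 63.2:
t = −τ ln[(T − T_ss)/(T₀ − T_ss)] = −898.70 · ln(0.43869) = 740.49 min.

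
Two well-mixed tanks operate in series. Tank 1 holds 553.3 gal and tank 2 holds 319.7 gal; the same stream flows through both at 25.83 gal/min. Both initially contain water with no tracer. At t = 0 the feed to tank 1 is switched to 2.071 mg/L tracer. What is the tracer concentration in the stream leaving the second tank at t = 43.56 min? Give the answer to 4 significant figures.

Each tank obeys Vᵢ dCᵢ/dt = Q(Cᵢ₋₁ − Cᵢ), so τᵢ = Vᵢ/Q.
τ₁ = 553.3/25.83 = 21.4208 min; τ₂ = 319.7/25.83 = 12.3771 min.
Solving the cascade with C₁(0)=C₂(0)=0 gives C₂(t) = C_in[1 − (τ₁ e^(−t/τ₁) − τ₂ e^(−t/τ₂))/(τ₁ − τ₂)].
At t = 43.56: e^(−t/τ₁) = 0.130872, e^(−t/τ₂) = 0.0296170.
C₂ = 2.071·[1 − (21.4208·0.130872 − 12.3771·0.0296170)/(9.04375)] = 2.071·0.730552 = 1.51297 mg/L.

1.513 mg/L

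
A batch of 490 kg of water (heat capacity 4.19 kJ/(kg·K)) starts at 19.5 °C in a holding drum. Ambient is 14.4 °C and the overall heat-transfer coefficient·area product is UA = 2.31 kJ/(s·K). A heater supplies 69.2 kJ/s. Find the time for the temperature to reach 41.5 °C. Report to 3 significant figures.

Lumped-capacitance energy balance: M c_p dT/dt = UA(T_amb − T) + Q̇.
τ = M c_p/UA = 888.79 s; T_ss = T_amb + Q̇/UA = 14.4 + 69.2/2.31 = 44.357 °C.
T(t) = T_ss + (T₀ − T_ss)e^(−t/τ); set T = 41.5:
t = −τ ln[(T − T_ss)/(T₀ − T_ss)] = −888.79 · ln(0.11493) = 1922.9 s.

1920 s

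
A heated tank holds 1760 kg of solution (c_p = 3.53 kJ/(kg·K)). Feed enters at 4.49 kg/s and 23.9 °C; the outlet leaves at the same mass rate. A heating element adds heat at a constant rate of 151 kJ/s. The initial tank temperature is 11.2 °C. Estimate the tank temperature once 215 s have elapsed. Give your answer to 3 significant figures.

20.6 °C

M c_p dT/dt = ṁ c_p (T_in − T) + Q̇.
τ = M/ṁ = 391.98 s; T_ss = T_in + Q̇/(ṁ c_p) = 23.9 + 151/(4.49·3.53) = 33.427 °C.
Integrating: T(t) = T_ss + (T₀ − T_ss) e^(−t/τ).
T(215) = 33.427 + (-22.227)·e^(−215/391.98) = 33.427 + (-22.227)·0.57782 = 20.584 °C.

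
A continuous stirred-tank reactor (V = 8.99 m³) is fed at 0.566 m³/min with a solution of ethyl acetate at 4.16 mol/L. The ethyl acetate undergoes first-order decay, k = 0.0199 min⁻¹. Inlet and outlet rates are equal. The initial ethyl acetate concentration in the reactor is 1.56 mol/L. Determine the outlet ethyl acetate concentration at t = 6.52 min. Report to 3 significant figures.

V dC/dt = Q(C_in − C) − k V C.
dC/dt = (Q/V) C_in − (Q/V + k) C; effective rate a = Q/V + k = 0.062959 + 0.0199 = 0.082859 min⁻¹.
C_ss = Q C_in/(Q + kV) = 3.1609 mol/L; C(t) = C_ss + (C₀ − C_ss) e^(−a t).
C(6.52) = 3.1609 + (-1.6009)·e^(−0.082859·6.52) = 3.1609 + (-1.6009)·0.58261 = 2.2282 mol/L.

2.23 mol/L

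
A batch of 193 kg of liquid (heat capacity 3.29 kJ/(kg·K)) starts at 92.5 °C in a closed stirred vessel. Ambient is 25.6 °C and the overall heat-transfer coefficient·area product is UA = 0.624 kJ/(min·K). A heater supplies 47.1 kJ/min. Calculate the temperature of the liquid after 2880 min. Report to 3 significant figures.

M c_p dT/dt = −UA(T − T_amb) + Q̇.
dT/dt = (T_ss − T)/τ with T_ss = T_amb + Q̇/UA = 25.6 + 47.1/0.624 = 101.08 °C, τ = M c_p/UA = 193·3.29/0.624 = 1017.6 min.
Solution: T(t) = T_ss + (T₀ − T_ss) e^(−t/τ).
T(2880) = 101.08 + (-8.5808)·0.058998 = 100.57 °C.

101 °C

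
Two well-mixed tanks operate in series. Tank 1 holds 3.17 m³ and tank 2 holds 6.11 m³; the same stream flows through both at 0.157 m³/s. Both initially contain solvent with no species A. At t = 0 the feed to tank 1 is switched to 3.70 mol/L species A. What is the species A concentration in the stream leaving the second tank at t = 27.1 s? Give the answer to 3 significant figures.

Species balance on tank i: dCᵢ/dt = (Cᵢ₋₁ − Cᵢ)/τᵢ with τᵢ = Vᵢ/Q.
τ₁ = 3.17/0.157 = 20.191 s; τ₂ = 6.11/0.157 = 38.917 s.
Tank 1: C₁ = C_in(1 − e^(−t/τ₁)). Tank 2 (τ₁ ≠ τ₂): C₂ = C_in[1 − (τ₁ e^(−t/τ₁) − τ₂ e^(−t/τ₂))/(τ₁ − τ₂)].
At t = 27.1: e^(−t/τ₁) = 0.26128, e^(−t/τ₂) = 0.49840.
C₂ = 3.70·[1 − (20.191·0.26128 − 38.917·0.49840)/(-18.726)] = 3.70·0.24592 = 0.90992 mol/L.

0.910 mol/L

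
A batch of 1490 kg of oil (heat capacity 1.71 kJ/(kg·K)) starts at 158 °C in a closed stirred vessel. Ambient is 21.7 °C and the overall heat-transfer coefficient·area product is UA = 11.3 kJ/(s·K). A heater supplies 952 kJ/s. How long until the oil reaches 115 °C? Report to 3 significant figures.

Energy balance: M c_p dT/dt = −UA(T − T_amb) + Q̇.
τ = M c_p/UA = 225.48 s; T_ss = T_amb + Q̇/UA = 21.7 + 952/11.3 = 105.95 °C.
T(t) = T_ss + (T₀ − T_ss)e^(−t/τ); set T = 115:
t = −τ ln[(T − T_ss)/(T₀ − T_ss)] = −225.48 · ln(0.17391) = 394.41 s.

394 s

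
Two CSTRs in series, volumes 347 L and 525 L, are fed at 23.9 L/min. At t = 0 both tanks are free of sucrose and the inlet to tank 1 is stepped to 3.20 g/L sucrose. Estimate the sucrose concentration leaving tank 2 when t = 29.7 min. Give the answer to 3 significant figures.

1.56 g/L

Species balance on tank i: dCᵢ/dt = (Cᵢ₋₁ − Cᵢ)/τᵢ with τᵢ = Vᵢ/Q.
τ₁ = 347/23.9 = 14.519 min; τ₂ = 525/23.9 = 21.967 min.
Tank 1: C₁ = C_in(1 − e^(−t/τ₁)). Tank 2 (τ₁ ≠ τ₂): C₂ = C_in[1 − (τ₁ e^(−t/τ₁) − τ₂ e^(−t/τ₂))/(τ₁ − τ₂)].
At t = 29.7: e^(−t/τ₁) = 0.12930, e^(−t/τ₂) = 0.25871.
C₂ = 3.20·[1 − (14.519·0.12930 − 21.967·0.25871)/(-7.4477)] = 3.20·0.48902 = 1.5649 g/L.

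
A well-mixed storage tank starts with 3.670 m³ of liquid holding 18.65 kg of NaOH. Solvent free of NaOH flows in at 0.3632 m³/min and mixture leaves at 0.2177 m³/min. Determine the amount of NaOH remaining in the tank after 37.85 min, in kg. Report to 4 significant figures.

4.733 kg

Let m(t) be the amount of NaOH. Volume: V(t) = V₀ + (Q_in − Q_out) t = 3.670 + 0.145500 t; V(37.85) = 9.17718 m³.
No NaOH enters, so dm/dt = −Q_out · (m/V).
dm/m = −Q_out dt/(V₀ + 0.145500 t); integrating gives ln(m/m₀) = −(Q_out/(Q_in−Q_out)) ln(V/V₀).
m = m₀ (V₀/V)^(Q_out/(Q_in−Q_out)) = 18.65 × (3.670/9.17718)^(1.49622) = 4.73281 kg.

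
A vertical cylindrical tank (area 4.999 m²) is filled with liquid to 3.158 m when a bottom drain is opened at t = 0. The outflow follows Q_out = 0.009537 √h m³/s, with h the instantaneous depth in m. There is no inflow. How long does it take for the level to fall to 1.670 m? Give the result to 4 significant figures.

508.2 s

A dh/dt = −Q_out = −0.009537 √h.
Separate and integrate: 2(√h − √h₀) = −(0.009537/A) t.
t = 2A(√h₀ − √h)/0.009537 = 2·4.999·(√3.158 − √1.670)/0.009537
  = 9.99800 × (1.77708 − 1.29228) / 0.009537 = 508.225 s.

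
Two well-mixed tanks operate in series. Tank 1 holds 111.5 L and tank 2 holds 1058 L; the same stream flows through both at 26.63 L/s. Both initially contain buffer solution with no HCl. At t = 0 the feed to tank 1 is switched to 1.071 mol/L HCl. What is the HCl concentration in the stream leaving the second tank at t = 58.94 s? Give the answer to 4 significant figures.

Species balance on tank i: dCᵢ/dt = (Cᵢ₋₁ − Cᵢ)/τᵢ with τᵢ = Vᵢ/Q.
τ₁ = 111.5/26.63 = 4.18701 s; τ₂ = 1058/26.63 = 39.7296 s.
Tank 1: C₁ = C_in(1 − e^(−t/τ₁)). Tank 2 (τ₁ ≠ τ₂): C₂ = C_in[1 − (τ₁ e^(−t/τ₁) − τ₂ e^(−t/τ₂))/(τ₁ − τ₂)].
At t = 58.94: e^(−t/τ₁) = 7.69996e-07, e^(−t/τ₂) = 0.226836.
C₂ = 1.071·[1 − (4.18701·7.69996e-07 − 39.7296·0.226836)/(-35.5426)] = 1.071·0.746442 = 0.799440 mol/L.

0.7994 mol/L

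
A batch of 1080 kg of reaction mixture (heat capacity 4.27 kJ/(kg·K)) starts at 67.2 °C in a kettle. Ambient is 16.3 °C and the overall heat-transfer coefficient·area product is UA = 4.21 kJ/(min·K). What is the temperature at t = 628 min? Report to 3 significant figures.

M c_p dT/dt = −UA(T − T_amb).
dT/dt = (T_ss − T)/τ with T_ss = T_amb = 16.300 °C, τ = M c_p/UA = 1080·4.27/4.21 = 1095.4 min.
Integrating: T(t) = T_ss + (T₀ − T_ss) e^(−t/τ).
T(628) = 16.300 + (50.900)·0.56366 = 44.990 °C.

45.0 °C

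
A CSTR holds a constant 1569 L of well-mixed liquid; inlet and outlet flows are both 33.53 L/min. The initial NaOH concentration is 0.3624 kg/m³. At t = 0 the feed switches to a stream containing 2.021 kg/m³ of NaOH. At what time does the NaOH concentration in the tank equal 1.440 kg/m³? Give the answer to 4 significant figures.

Species balance: V dC/dt = Q(C_in − C) ⇒ τ = V/Q = 46.7939 min.
C(t) = C_in + (C₀ − C_in) e^(−t/τ). Set C = 1.440 and solve for t:
e^(−t/τ) = (C − C_in)/(C₀ − C_in) = (1.440 − 2.021)/(0.3624 − 2.021) = 0.350295
t = −τ ln(…) = 46.7939 × 1.04898 = 49.0858 min.

49.09 min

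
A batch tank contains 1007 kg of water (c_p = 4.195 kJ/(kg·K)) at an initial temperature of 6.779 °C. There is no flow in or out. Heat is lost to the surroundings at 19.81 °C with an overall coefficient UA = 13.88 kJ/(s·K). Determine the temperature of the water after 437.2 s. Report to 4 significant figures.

16.71 °C

First-law balance (no shaft work): M c_p dT/dt = −UA(T − T_amb).
dT/dt = (T_ss − T)/τ with T_ss = T_amb = 19.8100 °C, τ = M c_p/UA = 1007·4.195/13.88 = 304.349 s.
Solution: T(t) = T_ss + (T₀ − T_ss) e^(−t/τ).
T(437.2) = 19.8100 + (-13.0310)·0.237756 = 16.7118 °C.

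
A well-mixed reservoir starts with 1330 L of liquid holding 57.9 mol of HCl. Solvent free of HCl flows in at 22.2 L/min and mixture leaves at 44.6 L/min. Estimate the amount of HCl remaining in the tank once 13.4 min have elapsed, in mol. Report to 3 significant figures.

34.8 mol

Let m(t) be the amount of HCl. Volume: V(t) = V₀ + (Q_in − Q_out) t = 1330 − 22.400 t; V(13.4) = 1029.8 L.
Species balance (pure solvent in): dm/dt = −Q_out · m/V(t).
Separate: dm/m = −Q_out dt/V(t) ⇒ ln(m/m₀) = −(Q_out/(Q_in−Q_out)) ln(V/V₀).
m = m₀ (V₀/V)^(Q_out/(Q_in−Q_out)) = 57.9 × (1330/1029.8)^(-1.9911) = 34.794 mol.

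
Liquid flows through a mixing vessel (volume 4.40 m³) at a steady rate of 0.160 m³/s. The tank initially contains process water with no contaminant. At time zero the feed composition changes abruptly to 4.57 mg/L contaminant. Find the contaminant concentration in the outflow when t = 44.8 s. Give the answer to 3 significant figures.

3.67 mg/L

Species balance on the tank: V dC/dt = Q(C_in − C).
So dC/dt = (C_in − C)/τ with τ = V/Q = 4.40/0.160 = 27.500 s.
Solution: C(t) = C_in + (C₀ − C_in) e^(−t/τ).
C(44.8) = 4.57 + (0 − 4.57)·e^(−44.8/27.500) = 4.57 + (-4.5700)·0.19611 = 3.6738 mg/L.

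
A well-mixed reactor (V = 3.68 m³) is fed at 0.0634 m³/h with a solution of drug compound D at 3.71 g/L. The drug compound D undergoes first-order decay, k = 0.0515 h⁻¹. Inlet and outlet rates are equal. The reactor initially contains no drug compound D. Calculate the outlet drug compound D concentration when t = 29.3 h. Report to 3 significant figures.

0.806 g/L

Accumulation = in − out − consumed: V dC/dt = Q C_in − Q C − k V C.
This is linear with rate a = Q/V + k = 0.068728 h⁻¹.
C_ss = Q C_in/(Q + kV) = 0.92999 g/L; C(t) = C_ss + (C₀ − C_ss) e^(−a t).
C(29.3) = 0.92999 + (-0.92999)·e^(−0.068728·29.3) = 0.92999 + (-0.92999)·0.13349 = 0.80585 g/L.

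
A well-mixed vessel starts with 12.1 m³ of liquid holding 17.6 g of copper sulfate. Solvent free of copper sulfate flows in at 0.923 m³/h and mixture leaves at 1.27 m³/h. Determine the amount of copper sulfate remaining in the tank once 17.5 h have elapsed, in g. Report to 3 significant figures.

Total volume: dV/dt = Q_in − Q_out = -0.34700 m³/h, so V(t) = 12.1 − 0.34700 t and V(17.5) = 6.0275 m³.
No copper sulfate enters, so dm/dt = −Q_out · (m/V).
Separate: dm/m = −Q_out dt/V(t) ⇒ ln(m/m₀) = −(Q_out/(Q_in−Q_out)) ln(V/V₀).
m = m₀ (V₀/V)^(Q_out/(Q_in−Q_out)) = 17.6 × (12.1/6.0275)^(-3.6599) = 1.3735 g.

1.37 g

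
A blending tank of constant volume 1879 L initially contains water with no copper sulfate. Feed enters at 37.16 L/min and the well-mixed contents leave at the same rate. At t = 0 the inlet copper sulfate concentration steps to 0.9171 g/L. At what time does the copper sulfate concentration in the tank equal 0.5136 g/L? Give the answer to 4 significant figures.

Species balance: V dC/dt = Q(C_in − C) ⇒ τ = V/Q = 50.5651 min.
C(t) = C_in + (C₀ − C_in) e^(−t/τ). Set C = 0.5136 and solve for t:
e^(−t/τ) = (C − C_in)/(C₀ − C_in) = (0.5136 − 0.9171)/(0 − 0.9171) = 0.439974
t = −τ ln(…) = 50.5651 × 0.821040 = 41.5160 min.

41.52 min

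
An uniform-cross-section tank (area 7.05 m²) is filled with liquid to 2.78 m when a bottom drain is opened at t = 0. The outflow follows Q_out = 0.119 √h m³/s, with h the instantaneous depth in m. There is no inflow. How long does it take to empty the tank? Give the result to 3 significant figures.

198 s

A dh/dt = −Q_out = −0.119 √h.
∫ h^(−1/2) dh = −(0.119/A) ∫ dt, giving 2√h = 2√h₀ − (0.119/A) t.
Tank is empty when √h = 0: t_empty = 2A√h₀/0.119.
t_empty = 2·7.05·√2.78/0.119 = 14.100·1.6673/0.119 = 197.56 s.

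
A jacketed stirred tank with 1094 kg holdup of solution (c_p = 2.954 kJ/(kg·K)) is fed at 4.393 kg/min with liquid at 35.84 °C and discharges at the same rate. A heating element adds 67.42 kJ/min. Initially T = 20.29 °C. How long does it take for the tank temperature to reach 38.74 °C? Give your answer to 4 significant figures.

M c_p dT/dt = ṁ c_p (T_in − T) + Q̇.
τ = M/ṁ = 249.033 min; T_ss = T_in + Q̇/(ṁ c_p) = 41.0354 °C.
T(t) = T_ss + (T₀ − T_ss) e^(−t/τ). Set T = 38.74:
e^(−t/τ) = (38.74 − 41.0354)/(20.29 − 41.0354) = 0.110645
t = −249.033 · ln(0.110645) = 548.227 min.

548.2 min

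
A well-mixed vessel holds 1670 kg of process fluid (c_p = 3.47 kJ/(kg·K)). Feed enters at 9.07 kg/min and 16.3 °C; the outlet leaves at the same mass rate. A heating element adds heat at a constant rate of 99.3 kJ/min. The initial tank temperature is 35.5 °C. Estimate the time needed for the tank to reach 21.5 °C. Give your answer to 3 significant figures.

Heat balance on the well-mixed liquid: M c_p dT/dt = ṁ c_p (T_in − T) + 99.3.
τ = M/ṁ = 184.12 min; T_ss = T_in + Q̇/(ṁ c_p) = 19.455 °C.
T(t) = T_ss + (T₀ − T_ss) e^(−t/τ). Set T = 21.5:
e^(−t/τ) = (21.5 − 19.455)/(35.5 − 19.455) = 0.12745
t = −184.12 · ln(0.12745) = 379.30 min.

379 min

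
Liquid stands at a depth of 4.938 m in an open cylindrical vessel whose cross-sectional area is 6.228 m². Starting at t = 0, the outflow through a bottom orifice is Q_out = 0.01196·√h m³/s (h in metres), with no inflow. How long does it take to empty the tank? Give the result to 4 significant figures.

2314 s

A dh/dt = −Q_out = −0.01196 √h.
Separate and integrate: 2(√h − √h₀) = −(0.01196/A) t.
Set h = 0: 2√h₀ = (0.01196/A) t_empty ⇒ t_empty = 2A√h₀/0.01196.
t_empty = 2·6.228·√4.938/0.01196 = 12.4560·2.22216/0.01196 = 2314.32 s.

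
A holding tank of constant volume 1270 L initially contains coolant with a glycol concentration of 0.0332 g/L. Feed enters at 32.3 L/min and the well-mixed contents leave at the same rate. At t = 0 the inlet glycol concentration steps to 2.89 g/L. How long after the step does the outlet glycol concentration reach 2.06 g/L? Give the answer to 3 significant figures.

48.6 min

Accumulation = in − out for the solute gives V dC/dt = Q(C_in − C), so τ = V/Q = 39.319 min.
C(t) = C_in + (C₀ − C_in) e^(−t/τ). Set C = 2.06 and solve for t:
e^(−t/τ) = (C − C_in)/(C₀ − C_in) = (2.06 − 2.89)/(0.0332 − 2.89) = 0.29053
t = −τ ln(…) = 39.319 × 1.2360 = 48.599 min.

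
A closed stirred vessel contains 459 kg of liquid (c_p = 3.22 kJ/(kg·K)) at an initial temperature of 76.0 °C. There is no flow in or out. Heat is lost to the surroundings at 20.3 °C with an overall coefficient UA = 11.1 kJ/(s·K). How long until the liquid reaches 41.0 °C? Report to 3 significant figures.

M c_p dT/dt = −UA(T − T_amb).
τ = M c_p/UA = 133.15 s; T_ss = T_amb = 20.300 °C.
T(t) = T_ss + (T₀ − T_ss)e^(−t/τ); set T = 41.0:
t = −τ ln[(T − T_ss)/(T₀ − T_ss)] = −133.15 · ln(0.37163) = 131.80 s.

132 s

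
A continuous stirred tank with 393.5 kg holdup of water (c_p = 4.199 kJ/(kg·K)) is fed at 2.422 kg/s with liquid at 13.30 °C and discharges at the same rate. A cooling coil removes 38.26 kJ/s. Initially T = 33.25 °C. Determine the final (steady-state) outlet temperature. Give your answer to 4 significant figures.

M c_p dT/dt = ṁ c_p (T_in − T) − Q̇.
At steady state dT/dt = 0 ⇒ T_ss = T_in − Q̇/(ṁ c_p) = 13.30 − 38.26/(2.422·4.199) = 9.53795 °C.

9.538 °C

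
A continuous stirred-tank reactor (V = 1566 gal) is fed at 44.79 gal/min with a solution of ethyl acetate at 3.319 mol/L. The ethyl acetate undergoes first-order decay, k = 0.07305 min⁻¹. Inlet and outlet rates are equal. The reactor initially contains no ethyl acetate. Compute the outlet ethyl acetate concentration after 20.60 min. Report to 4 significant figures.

0.8188 mol/L

V dC/dt = Q(C_in − C) − k V C.
dC/dt = (Q/V) C_in − (Q/V + k) C; effective rate a = Q/V + k = 0.0286015 + 0.07305 = 0.101652 min⁻¹.
C_ss = Q C_in/(Q + kV) = 0.933862 mol/L; C(t) = C_ss + (C₀ − C_ss) e^(−a t).
C(20.60) = 0.933862 + (-0.933862)·e^(−0.101652·20.60) = 0.933862 + (-0.933862)·0.123191 = 0.818819 mol/L.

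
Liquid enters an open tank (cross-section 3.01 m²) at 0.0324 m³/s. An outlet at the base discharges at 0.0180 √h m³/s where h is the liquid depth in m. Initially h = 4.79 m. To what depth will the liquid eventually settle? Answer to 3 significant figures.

Unsteady balance on liquid volume: A dh/dt = Q_in − 0.0180 √h. At steady state dh/dt = 0:
Q_in = 0.0180 √h_ss ⇒ √h_ss = 0.0324/0.0180 = 1.8000.
h_ss = 1.8000² = 3.2400 m. (Since h₀ = 4.79 m > h_ss, the level will fall toward this value.)

3.24 m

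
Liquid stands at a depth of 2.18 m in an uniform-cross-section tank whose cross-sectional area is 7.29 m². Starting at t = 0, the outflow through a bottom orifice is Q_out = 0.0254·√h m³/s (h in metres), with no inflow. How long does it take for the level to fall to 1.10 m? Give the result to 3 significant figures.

With no inflow, A dh/dt = −0.0254 √h.
This is separable: 2 d(√h)/dt = −0.0254/A, so √h = √h₀ − (0.0254/(2A)) t.
t = 2A(√h₀ − √h)/0.0254 = 2·7.29·(√2.18 − √1.10)/0.0254
  = 14.580 × (1.4765 − 1.0488) / 0.0254 = 245.49 s.

245 s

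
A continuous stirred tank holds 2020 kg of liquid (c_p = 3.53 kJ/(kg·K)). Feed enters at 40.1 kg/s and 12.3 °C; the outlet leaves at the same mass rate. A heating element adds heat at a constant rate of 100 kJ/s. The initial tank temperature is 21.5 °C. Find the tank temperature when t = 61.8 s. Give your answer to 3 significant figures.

Heat balance on the well-mixed liquid: M c_p dT/dt = ṁ c_p (T_in − T) + 100.
Rearrange: dT/dt = (T_ss − T)/τ with τ = M/ṁ = 50.374 s and T_ss = T_in + Q̇/(ṁ c_p) = 13.006 °C.
Solution: T(t) = T_ss + (T₀ − T_ss) e^(−t/τ).
T(61.8) = 13.006 + (8.4936)·e^(−61.8/50.374) = 13.006 + (8.4936)·0.29322 = 15.497 °C.

15.5 °C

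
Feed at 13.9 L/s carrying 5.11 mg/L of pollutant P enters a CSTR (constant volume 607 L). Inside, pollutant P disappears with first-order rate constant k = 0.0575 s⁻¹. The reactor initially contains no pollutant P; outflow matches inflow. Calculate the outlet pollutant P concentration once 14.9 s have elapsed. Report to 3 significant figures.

1.02 mg/L

V dC/dt = Q(C_in − C) − k V C.
This is linear with rate a = Q/V + k = 0.080400 s⁻¹.
C_ss = Q C_in/(Q + kV) = 1.4554 mg/L; C(t) = C_ss + (C₀ − C_ss) e^(−a t).
C(14.9) = 1.4554 + (-1.4554)·e^(−0.080400·14.9) = 1.4554 + (-1.4554)·0.30181 = 1.0162 mg/L.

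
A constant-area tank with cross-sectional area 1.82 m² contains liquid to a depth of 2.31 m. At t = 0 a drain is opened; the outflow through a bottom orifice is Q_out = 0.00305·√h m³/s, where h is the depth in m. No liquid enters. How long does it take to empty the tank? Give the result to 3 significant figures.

A dh/dt = −Q_out = −0.00305 √h.
∫ h^(−1/2) dh = −(0.00305/A) ∫ dt, giving 2√h = 2√h₀ − (0.00305/A) t.
Set h = 0: 2√h₀ = (0.00305/A) t_empty ⇒ t_empty = 2A√h₀/0.00305.
t_empty = 2·1.82·√2.31/0.00305 = 3.6400·1.5199/0.00305 = 1813.9 s.

1810 s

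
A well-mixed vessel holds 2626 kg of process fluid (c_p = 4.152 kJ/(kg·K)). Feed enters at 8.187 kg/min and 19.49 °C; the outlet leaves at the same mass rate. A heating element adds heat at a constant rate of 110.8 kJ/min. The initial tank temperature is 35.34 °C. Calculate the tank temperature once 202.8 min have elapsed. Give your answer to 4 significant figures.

29.44 °C

Heat balance on the well-mixed liquid: M c_p dT/dt = ṁ c_p (T_in − T) + 110.8.
τ = M/ṁ = 320.752 min; T_ss = T_in + Q̇/(ṁ c_p) = 19.49 + 110.8/(8.187·4.152) = 22.7495 °C.
Integrating: T(t) = T_ss + (T₀ − T_ss) e^(−t/τ).
T(202.8) = 22.7495 + (12.5905)·e^(−202.8/320.752) = 22.7495 + (12.5905)·0.531388 = 29.4400 °C.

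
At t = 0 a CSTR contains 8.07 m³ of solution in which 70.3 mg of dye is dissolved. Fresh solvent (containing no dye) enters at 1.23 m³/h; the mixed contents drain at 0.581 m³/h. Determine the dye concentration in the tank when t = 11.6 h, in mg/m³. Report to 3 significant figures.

2.50 mg/m³

Total volume: dV/dt = Q_in − Q_out = 0.64900 m³/h, so V(t) = 8.07 + 0.64900 t and V(11.6) = 15.598 m³.
No dye enters, so dm/dt = −Q_out · (m/V).
Separate: dm/m = −Q_out dt/V(t) ⇒ ln(m/m₀) = −(Q_out/(Q_in−Q_out)) ln(V/V₀).
m = m₀ (V₀/V)^(Q_out/(Q_in−Q_out)) = 70.3 × (8.07/15.598)^(0.89522) = 38.971 mg.
C = m/V = 38.971/15.598 = 2.4984 mg/m³.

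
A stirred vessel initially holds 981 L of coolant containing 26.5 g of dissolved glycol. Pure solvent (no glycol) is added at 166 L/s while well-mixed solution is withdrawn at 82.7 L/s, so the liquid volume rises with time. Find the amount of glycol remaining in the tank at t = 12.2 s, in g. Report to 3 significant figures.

13.1 g

Total volume: dV/dt = Q_in − Q_out = 83.300 L/s, so V(t) = 981 + 83.300 t and V(12.2) = 1997.3 L.
Species balance (pure solvent in): dm/dt = −Q_out · m/V(t).
Separate: dm/m = −Q_out dt/V(t) ⇒ ln(m/m₀) = −(Q_out/(Q_in−Q_out)) ln(V/V₀).
m = m₀ (V₀/V)^(Q_out/(Q_in−Q_out)) = 26.5 × (981/1997.3)^(0.99280) = 13.083 g.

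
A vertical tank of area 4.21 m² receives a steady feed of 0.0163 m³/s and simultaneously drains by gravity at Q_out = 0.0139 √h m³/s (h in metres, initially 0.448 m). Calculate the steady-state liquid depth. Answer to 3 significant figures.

Volume balance on the tank: A dh/dt = Q_in − 0.0139 √h. At steady state dh/dt = 0:
Q_in = 0.0139 √h_ss ⇒ √h_ss = 0.0163/0.0139 = 1.1727.
h_ss = 1.1727² = 1.3751 m. (Since h₀ = 0.448 m < h_ss, the level will rise toward this value.)

1.38 m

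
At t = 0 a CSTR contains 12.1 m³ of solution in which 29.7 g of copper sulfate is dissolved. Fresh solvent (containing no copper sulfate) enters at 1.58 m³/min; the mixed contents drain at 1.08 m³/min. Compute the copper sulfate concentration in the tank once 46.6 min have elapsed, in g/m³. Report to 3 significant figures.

Total volume: dV/dt = Q_in − Q_out = 0.50000 m³/min, so V(t) = 12.1 + 0.50000 t and V(46.6) = 35.400 m³.
Species balance (pure solvent in): dm/dt = −Q_out · m/V(t).
dm/m = −Q_out dt/(V₀ + 0.50000 t); integrating gives ln(m/m₀) = −(Q_out/(Q_in−Q_out)) ln(V/V₀).
m = m₀ (V₀/V)^(Q_out/(Q_in−Q_out)) = 29.7 × (12.1/35.400)^(2.1600) = 2.9223 g.
C = m/V = 2.9223/35.400 = 0.082551 g/m³.

0.0826 g/m³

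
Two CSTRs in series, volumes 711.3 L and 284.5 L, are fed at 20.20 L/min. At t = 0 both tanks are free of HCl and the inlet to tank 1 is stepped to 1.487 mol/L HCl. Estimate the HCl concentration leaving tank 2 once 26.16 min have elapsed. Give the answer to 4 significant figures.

0.4628 mol/L

Species balance on tank i: dCᵢ/dt = (Cᵢ₋₁ − Cᵢ)/τᵢ with τᵢ = Vᵢ/Q.
τ₁ = 711.3/20.20 = 35.2129 min; τ₂ = 284.5/20.20 = 14.0842 min.
Tank 1: C₁ = C_in(1 − e^(−t/τ₁)). Tank 2 (τ₁ ≠ τ₂): C₂ = C_in[1 − (τ₁ e^(−t/τ₁) − τ₂ e^(−t/τ₂))/(τ₁ − τ₂)].
At t = 26.16: e^(−t/τ₁) = 0.475727, e^(−t/τ₂) = 0.156077.
C₂ = 1.487·[1 − (35.2129·0.475727 − 14.0842·0.156077)/(21.1287)] = 1.487·0.311197 = 0.462750 mol/L.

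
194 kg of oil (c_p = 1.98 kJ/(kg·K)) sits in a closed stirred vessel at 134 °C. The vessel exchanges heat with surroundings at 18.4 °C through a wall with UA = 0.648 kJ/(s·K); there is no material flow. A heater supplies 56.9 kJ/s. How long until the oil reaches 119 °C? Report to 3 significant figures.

460 s

M c_p dT/dt = −UA(T − T_amb) + Q̇.
τ = M c_p/UA = 592.78 s; T_ss = T_amb + Q̇/UA = 18.4 + 56.9/0.648 = 106.21 °C.
T(t) = T_ss + (T₀ − T_ss)e^(−t/τ); set T = 119:
t = −τ ln[(T − T_ss)/(T₀ − T_ss)] = −592.78 · ln(0.46026) = 459.97 s.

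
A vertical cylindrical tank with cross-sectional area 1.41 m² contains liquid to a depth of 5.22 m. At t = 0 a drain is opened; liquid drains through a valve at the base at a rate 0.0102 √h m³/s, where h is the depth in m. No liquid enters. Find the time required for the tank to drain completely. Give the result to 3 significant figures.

A dh/dt = −Q_out = −0.0102 √h.
∫ h^(−1/2) dh = −(0.0102/A) ∫ dt, giving 2√h = 2√h₀ − (0.0102/A) t.
Set h = 0: 2√h₀ = (0.0102/A) t_empty ⇒ t_empty = 2A√h₀/0.0102.
t_empty = 2·1.41·√5.22/0.0102 = 2.8200·2.2847/0.0102 = 631.66 s.

632 s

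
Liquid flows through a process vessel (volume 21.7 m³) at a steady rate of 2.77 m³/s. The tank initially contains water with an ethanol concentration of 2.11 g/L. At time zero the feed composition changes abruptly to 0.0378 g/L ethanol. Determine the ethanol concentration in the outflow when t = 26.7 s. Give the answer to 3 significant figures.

0.106 g/L

Accumulation = in − out for the solute gives V dC/dt = Q(C_in − C).
So dC/dt = (C_in − C)/τ with τ = V/Q = 21.7/2.77 = 7.8339 s.
This is linear first-order; C(t) = C_in + (C₀ − C_in) e^(−t/τ).
C(26.7) = 0.0378 + (2.11 − 0.0378)·e^(−26.7/7.8339) = 0.0378 + (2.0722)·0.033099 = 0.10639 g/L.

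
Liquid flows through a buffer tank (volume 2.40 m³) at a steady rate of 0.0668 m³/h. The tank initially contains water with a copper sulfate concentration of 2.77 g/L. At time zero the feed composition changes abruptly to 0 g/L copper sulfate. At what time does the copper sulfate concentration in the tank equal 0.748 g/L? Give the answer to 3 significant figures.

47.0 h

Accumulation = in − out for the solute gives V dC/dt = Q(C_in − C), so τ = V/Q = 35.928 h.
C(t) = C_in + (C₀ − C_in) e^(−t/τ). Set C = 0.748 and solve for t:
e^(−t/τ) = (C − C_in)/(C₀ − C_in) = (0.748 − 0)/(2.77 − 0) = 0.27004
t = −τ ln(…) = 35.928 × 1.3092 = 47.037 h.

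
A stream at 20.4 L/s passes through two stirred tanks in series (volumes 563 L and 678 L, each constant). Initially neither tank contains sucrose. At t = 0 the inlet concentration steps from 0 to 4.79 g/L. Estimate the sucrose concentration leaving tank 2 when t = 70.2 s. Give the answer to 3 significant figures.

3.22 g/L

Species balance on tank i: dCᵢ/dt = (Cᵢ₋₁ − Cᵢ)/τᵢ with τᵢ = Vᵢ/Q.
τ₁ = 563/20.4 = 27.598 s; τ₂ = 678/20.4 = 33.235 s.
Solving the cascade with C₁(0)=C₂(0)=0 gives C₂(t) = C_in[1 − (τ₁ e^(−t/τ₁) − τ₂ e^(−t/τ₂))/(τ₁ − τ₂)].
At t = 70.2: e^(−t/τ₁) = 0.078578, e^(−t/τ₂) = 0.12097.
C₂ = 4.79·[1 − (27.598·0.078578 − 33.235·0.12097)/(-5.6373)] = 4.79·0.67150 = 3.2165 g/L.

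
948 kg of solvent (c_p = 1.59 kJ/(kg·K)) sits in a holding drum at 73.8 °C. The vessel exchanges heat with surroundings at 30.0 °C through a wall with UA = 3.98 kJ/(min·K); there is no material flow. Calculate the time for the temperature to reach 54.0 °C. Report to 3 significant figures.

M c_p dT/dt = −UA(T − T_amb).
τ = M c_p/UA = 378.72 min; T_ss = T_amb = 30.000 °C.
T(t) = T_ss + (T₀ − T_ss)e^(−t/τ); set T = 54.0:
t = −τ ln[(T − T_ss)/(T₀ − T_ss)] = −378.72 · ln(0.54795) = 227.83 min.

228 min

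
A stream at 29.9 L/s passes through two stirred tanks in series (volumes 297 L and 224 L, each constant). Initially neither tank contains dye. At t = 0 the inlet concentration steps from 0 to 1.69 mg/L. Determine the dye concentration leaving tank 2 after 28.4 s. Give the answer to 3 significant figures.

1.41 mg/L

Time constants: τᵢ = Vᵢ/Q for each well-mixed tank.
τ₁ = 297/29.9 = 9.9331 s; τ₂ = 224/29.9 = 7.4916 s.
Solving the cascade with C₁(0)=C₂(0)=0 gives C₂(t) = C_in[1 − (τ₁ e^(−t/τ₁) − τ₂ e^(−t/τ₂))/(τ₁ − τ₂)].
At t = 28.4: e^(−t/τ₁) = 0.057319, e^(−t/τ₂) = 0.022575.
C₂ = 1.69·[1 − (9.9331·0.057319 − 7.4916·0.022575)/(2.4415)] = 1.69·0.83607 = 1.4130 mg/L.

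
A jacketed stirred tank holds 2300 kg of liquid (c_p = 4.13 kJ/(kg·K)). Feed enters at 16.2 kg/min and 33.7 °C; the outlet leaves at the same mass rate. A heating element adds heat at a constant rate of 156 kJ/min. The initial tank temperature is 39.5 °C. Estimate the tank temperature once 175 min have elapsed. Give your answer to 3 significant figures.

37.0 °C

M c_p dT/dt = ṁ c_p (T_in − T) + Q̇.
τ = M/ṁ = 141.98 min; T_ss = T_in + Q̇/(ṁ c_p) = 33.7 + 156/(16.2·4.13) = 36.032 °C.
This is linear first-order; T(t) = T_ss + (T₀ − T_ss) e^(−t/τ).
T(175) = 36.032 + (3.4684)·e^(−175/141.98) = 36.032 + (3.4684)·0.29153 = 37.043 °C.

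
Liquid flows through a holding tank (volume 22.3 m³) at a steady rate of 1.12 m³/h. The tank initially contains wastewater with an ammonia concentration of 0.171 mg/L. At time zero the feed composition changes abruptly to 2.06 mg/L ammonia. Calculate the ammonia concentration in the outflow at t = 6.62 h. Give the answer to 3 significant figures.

Mass balance on the solute (V constant): V dC/dt = Q(C_in − C).
Time constant τ = V/Q = 22.3/1.12 = 19.911 h.
Integrating: C(t) = C_in + (C₀ − C_in) e^(−t/τ).
C(6.62) = 2.06 + (0.171 − 2.06)·e^(−6.62/19.911) = 2.06 + (-1.8890)·0.71714 = 0.70532 mg/L.

0.705 mg/L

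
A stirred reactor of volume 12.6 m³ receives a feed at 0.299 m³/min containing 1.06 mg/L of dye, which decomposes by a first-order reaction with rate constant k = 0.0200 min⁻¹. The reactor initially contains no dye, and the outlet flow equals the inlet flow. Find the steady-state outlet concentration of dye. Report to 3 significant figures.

Species balance: V dC/dt = Q C_in − Q C − k V C.
At steady state: 0 = Q C_in − (Q + kV) C_ss, so C_ss = Q C_in/(Q + kV).
C_ss = 0.299·1.06/(0.299 + 0.0200·12.6) = 0.31694/0.55100 = 0.57521 mg/L.

0.575 mg/L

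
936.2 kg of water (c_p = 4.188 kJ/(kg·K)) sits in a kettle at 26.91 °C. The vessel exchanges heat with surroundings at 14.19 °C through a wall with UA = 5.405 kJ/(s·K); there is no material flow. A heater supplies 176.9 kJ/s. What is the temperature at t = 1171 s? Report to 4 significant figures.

Lumped-capacitance energy balance: M c_p dT/dt = UA(T_amb − T) + Q̇.
dT/dt = (T_ss − T)/τ with T_ss = T_amb + Q̇/UA = 14.19 + 176.9/5.405 = 46.9190 °C, τ = M c_p/UA = 936.2·4.188/5.405 = 725.403 s.
This is linear first-order; T(t) = T_ss + (T₀ − T_ss) e^(−t/τ).
T(1171) = 46.9190 + (-20.0090)·0.199035 = 42.9365 °C.

42.94 °C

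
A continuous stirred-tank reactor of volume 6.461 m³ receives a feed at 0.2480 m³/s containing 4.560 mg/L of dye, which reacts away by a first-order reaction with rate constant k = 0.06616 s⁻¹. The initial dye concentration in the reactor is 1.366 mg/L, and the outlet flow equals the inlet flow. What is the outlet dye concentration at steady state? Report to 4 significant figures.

V dC/dt = Q(C_in − C) − k V C.
At steady state: 0 = Q C_in − (Q + kV) C_ss, so C_ss = Q C_in/(Q + kV).
C_ss = 0.2480·4.560/(0.2480 + 0.06616·6.461) = 1.13088/0.675460 = 1.67424 mg/L.

1.674 mg/L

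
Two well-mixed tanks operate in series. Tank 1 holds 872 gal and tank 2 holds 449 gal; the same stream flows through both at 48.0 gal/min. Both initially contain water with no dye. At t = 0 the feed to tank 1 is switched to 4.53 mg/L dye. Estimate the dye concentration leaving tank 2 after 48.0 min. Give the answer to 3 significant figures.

Species balance on tank i: dCᵢ/dt = (Cᵢ₋₁ − Cᵢ)/τᵢ with τᵢ = Vᵢ/Q.
τ₁ = 872/48.0 = 18.167 min; τ₂ = 449/48.0 = 9.3542 min.
Tank 1: C₁ = C_in(1 − e^(−t/τ₁)). Tank 2 (τ₁ ≠ τ₂): C₂ = C_in[1 − (τ₁ e^(−t/τ₁) − τ₂ e^(−t/τ₂))/(τ₁ − τ₂)].
At t = 48.0: e^(−t/τ₁) = 0.071204, e^(−t/τ₂) = 0.0059083.
C₂ = 4.53·[1 − (18.167·0.071204 − 9.3542·0.0059083)/(8.8125)] = 4.53·0.85949 = 3.8935 mg/L.

3.89 mg/L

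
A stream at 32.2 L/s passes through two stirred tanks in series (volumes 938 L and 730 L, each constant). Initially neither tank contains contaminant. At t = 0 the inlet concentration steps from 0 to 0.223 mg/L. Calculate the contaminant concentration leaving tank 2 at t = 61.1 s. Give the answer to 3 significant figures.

Time constants: τᵢ = Vᵢ/Q for each well-mixed tank.
τ₁ = 938/32.2 = 29.130 s; τ₂ = 730/32.2 = 22.671 s.
Solving the cascade with C₁(0)=C₂(0)=0 gives C₂(t) = C_in[1 − (τ₁ e^(−t/τ₁) − τ₂ e^(−t/τ₂))/(τ₁ − τ₂)].
At t = 61.1: e^(−t/τ₁) = 0.12277, e^(−t/τ₂) = 0.067536.
C₂ = 0.223·[1 − (29.130·0.12277 − 22.671·0.067536)/(6.4596)] = 0.223·0.68339 = 0.15240 mg/L.

0.152 mg/L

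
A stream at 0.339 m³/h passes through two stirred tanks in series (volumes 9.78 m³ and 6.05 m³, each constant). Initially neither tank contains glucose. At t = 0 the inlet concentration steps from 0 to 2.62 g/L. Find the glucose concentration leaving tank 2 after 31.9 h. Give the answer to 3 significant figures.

Species balance on tank i: dCᵢ/dt = (Cᵢ₋₁ − Cᵢ)/τᵢ with τᵢ = Vᵢ/Q.
τ₁ = 9.78/0.339 = 28.850 h; τ₂ = 6.05/0.339 = 17.847 h.
Solving the cascade with C₁(0)=C₂(0)=0 gives C₂(t) = C_in[1 − (τ₁ e^(−t/τ₁) − τ₂ e^(−t/τ₂))/(τ₁ − τ₂)].
At t = 31.9: e^(−t/τ₁) = 0.33097, e^(−t/τ₂) = 0.16739.
C₂ = 2.62·[1 − (28.850·0.33097 − 17.847·0.16739)/(11.003)] = 2.62·0.40371 = 1.0577 g/L.

1.06 g/L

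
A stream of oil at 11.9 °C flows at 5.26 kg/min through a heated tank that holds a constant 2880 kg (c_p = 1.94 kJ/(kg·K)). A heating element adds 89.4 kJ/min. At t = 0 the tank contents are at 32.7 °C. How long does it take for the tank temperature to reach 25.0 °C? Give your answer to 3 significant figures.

559 min

M c_p dT/dt = ṁ c_p (T_in − T) + Q̇.
τ = M/ṁ = 547.53 min; T_ss = T_in + Q̇/(ṁ c_p) = 20.661 °C.
T(t) = T_ss + (T₀ − T_ss) e^(−t/τ). Set T = 25.0:
e^(−t/τ) = (25.0 − 20.661)/(32.7 − 20.661) = 0.36042
t = −547.53 · ln(0.36042) = 558.75 min.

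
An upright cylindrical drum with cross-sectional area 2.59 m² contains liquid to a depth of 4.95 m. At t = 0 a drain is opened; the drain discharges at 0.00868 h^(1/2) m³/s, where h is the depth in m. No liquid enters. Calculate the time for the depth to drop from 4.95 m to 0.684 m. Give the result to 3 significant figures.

Accumulation of liquid (constant cross-section A): A dh/dt = −0.00868 √h.
∫ h^(−1/2) dh = −(0.00868/A) ∫ dt, giving 2√h = 2√h₀ − (0.00868/A) t.
t = 2A(√h₀ − √h)/0.00868 = 2·2.59·(√4.95 − √0.684)/0.00868
  = 5.1800 × (2.2249 − 0.82704) / 0.00868 = 834.18 s.

834 s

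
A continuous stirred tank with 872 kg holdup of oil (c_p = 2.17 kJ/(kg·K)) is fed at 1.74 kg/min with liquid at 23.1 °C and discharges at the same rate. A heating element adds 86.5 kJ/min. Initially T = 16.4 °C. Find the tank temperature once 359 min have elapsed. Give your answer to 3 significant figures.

31.5 °C

Energy balance: M c_p dT/dt = ṁ c_p (T_in − T) + 86.5.
Rearrange: dT/dt = (T_ss − T)/τ with τ = M/ṁ = 501.15 min and T_ss = T_in + Q̇/(ṁ c_p) = 46.009 °C.
T approaches T_ss exponentially: T(t) = T_ss + (T₀ − T_ss) e^(−t/τ).
T(359) = 46.009 + (-29.609)·e^(−359/501.15) = 46.009 + (-29.609)·0.48853 = 31.544 °C.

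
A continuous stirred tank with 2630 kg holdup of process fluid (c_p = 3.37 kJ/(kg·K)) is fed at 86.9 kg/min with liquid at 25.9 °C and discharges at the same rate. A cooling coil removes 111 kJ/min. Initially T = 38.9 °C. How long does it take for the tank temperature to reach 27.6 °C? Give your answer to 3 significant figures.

56.3 min

M c_p dT/dt = ṁ c_p (T_in − T) − Q̇.
τ = M/ṁ = 30.265 min; T_ss = T_in − Q̇/(ṁ c_p) = 25.521 °C.
T(t) = T_ss + (T₀ − T_ss) e^(−t/τ). Set T = 27.6:
e^(−t/τ) = (27.6 − 25.521)/(38.9 − 25.521) = 0.15539
t = −30.265 · ln(0.15539) = 56.346 min.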